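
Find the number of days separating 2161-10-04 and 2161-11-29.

October 2161: 31 − 4 = 27 days remain.
November 1–29, 2161: 29 days.
Total: 27 + 29 = 56 days.

56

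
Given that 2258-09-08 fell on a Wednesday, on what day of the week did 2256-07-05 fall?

Count forward from the earlier date (July 5, 2256) to the later (September 8, 2258):
July 5, 2256 → July 5, 2257: 365 days.
July 5, 2257 → July 5, 2258: 365 days.
July 2258: 31 − 5 = 26 days remain.
Then August (31): 31 days.
September 1–8, 2258: 8 days.
Residual: 65 days.
Total: 795 days.
795 mod 7 = 4, so 4 days before Wednesday is Saturday.

Saturday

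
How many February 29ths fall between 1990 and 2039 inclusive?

Years divisible by 4 in [1990, 2039]: 1992, 1996, 2000, 2004, 2008, 2012, 2016, 2020, 2024, 2028, 2032, 2036.
2000 is divisible by 400, so still leap.
No century exceptions apply. Count: 12.

12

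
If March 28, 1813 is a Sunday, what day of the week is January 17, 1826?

Tuesday

From March 28, 1813 to March 28, 1825: 12 years, of which 3 contain a Feb 29 — 9×365 + 3×366 = 4383 days.
March 1825: 31 − 28 = 3 days remain.
Then 9 full months totalling 275 days.
January 1–17, 1826: 17 days.
Residual: 295 days.
Total: 4678 days.
4678 mod 7 = 2, so 2 days after Sunday is Tuesday.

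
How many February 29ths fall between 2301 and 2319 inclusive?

4

Years divisible by 4 in [2301, 2319]: 2304, 2308, 2312, 2316.
No century exceptions apply. Count: 4.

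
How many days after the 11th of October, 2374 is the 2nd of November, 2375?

387

October 2374: 31 − 11 = 20 days remain.
Then 12 full months totalling 365 days.
November 1–2, 2375: 2 days.
Total: 20 + 365 + 2 = 387 days.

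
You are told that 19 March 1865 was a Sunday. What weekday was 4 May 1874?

Monday

From March 19, 1865 to March 19, 1874: 9 years, of which 2 contain a Feb 29 — 7×365 + 2×366 = 3287 days.
March 1874: 31 − 19 = 12 days remain.
Then April (30): 30 days.
May 1–4, 1874: 4 days.
Residual: 46 days.
Total: 3333 days.
3333 mod 7 = 1, so 1 day after Sunday is Monday.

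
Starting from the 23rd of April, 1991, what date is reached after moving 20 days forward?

the 13th of May, 1991

Count 20 days after April 23, 1991:
April 1991: 30 − 23 = 7 days remain.
May 1–13, 1991: 13 days.
Total: 7 + 13 = 20 days.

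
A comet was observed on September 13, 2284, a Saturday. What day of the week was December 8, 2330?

From September 13, 2284 to September 13, 2330: 46 years, of which 10 contain a Feb 29 — 36×365 + 10×366 = 16800 days.
(2300 is not a leap year (divisible by 100 but not 400).)
September 2330: 30 − 13 = 17 days remain.
Then October (31), November (30): 31 + 30 = 61 days.
December 1–8, 2330: 8 days.
Residual: 86 days.
Total: 16886 days.
16886 mod 7 = 2, so 2 days after Saturday is Monday.

Monday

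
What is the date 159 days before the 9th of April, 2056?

the 2nd of November, 2055

Count 159 days before April 9, 2056:
Day-of-year of November 2, 2055: 306.
Day-of-year of April 9, 2056: 100.
2055 has 365 days, so 365 − 306 = 59 days remain in 2055.
Total: 59 + 100 = 159 days.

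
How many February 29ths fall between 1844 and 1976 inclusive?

Years divisible by 4: 1844, 1848, …, 1976 — 34 in all.
Of these, 1900 is divisible by 100 but not 400, so not leap.
Leap years: 34 − 1 = 33.

33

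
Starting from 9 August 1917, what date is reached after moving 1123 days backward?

13 July 1914

Count 1123 days before August 9, 1917:
Day-of-year of July 13, 1914: 194.
Day-of-year of August 9, 1917: 221.
1914 has 365 days, so 365 − 194 = 171 days remain in 1914.
Full years: 1915: 365; 1916: 366. Sum = 731.
Total: 171 + 731 + 221 = 1123 days.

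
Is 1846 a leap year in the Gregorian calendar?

No

1846 is not a leap year.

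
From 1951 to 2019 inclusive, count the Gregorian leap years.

Years divisible by 4: 1952, 1956, …, 2016 — 17 in all.
2000 is divisible by 400, so still leap.
No century exceptions apply. Count: 17.

17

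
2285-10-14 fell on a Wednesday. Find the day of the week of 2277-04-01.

Count forward from the earlier date (April 1, 2277) to the later (October 14, 2285):
From April 1, 2277 to April 1, 2285: 8 years, of which 2 contain a Feb 29 — 6×365 + 2×366 = 2922 days.
April 2285: 30 − 1 = 29 days remain.
Then May (31), June (30), July (31), August (31), September (30): 31 + 30 + 31 + 31 + 30 = 153 days.
October 1–14, 2285: 14 days.
Residual: 196 days.
Total: 3118 days.
3118 mod 7 = 3, so 3 days before Wednesday is Sunday.

Sunday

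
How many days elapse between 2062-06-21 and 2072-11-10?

3795

From June 21, 2062 to June 21, 2072: 10 years, of which 3 contain a Feb 29 — 7×365 + 3×366 = 3653 days.
June 2072: 30 − 21 = 9 days remain.
Then July (31), August (31), September (30), October (31): 31 + 31 + 30 + 31 = 123 days.
November 1–10, 2072: 10 days.
Residual: 142 days.
Total: 3795 days.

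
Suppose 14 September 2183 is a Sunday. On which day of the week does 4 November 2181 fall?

Sunday

Count forward from the earlier date (November 4, 2181) to the later (September 14, 2183):
Day-of-year of November 4, 2181: 308.
Day-of-year of September 14, 2183: 257.
2181 has 365 days, so 365 − 308 = 57 days remain in 2181.
Full years: 2182: 365. Sum = 365.
Total: 57 + 365 + 257 = 679 days.
679 is a multiple of 7, so 4 November 2181 falls on the same weekday: Sunday.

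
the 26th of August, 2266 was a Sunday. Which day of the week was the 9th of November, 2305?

Thursday

Day-of-year of August 26, 2266: 238.
Day-of-year of November 9, 2305: 313.
2266 has 365 days, so 365 − 238 = 127 days remain in 2266.
Full years 2267–2304: 29 common + 9 leap = 29×365 + 9×366 = 13879 days.
Total: 127 + 13879 + 313 = 14319 days.
14319 mod 7 = 4, so 4 days after Sunday is Thursday.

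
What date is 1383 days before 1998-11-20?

1995-02-06

Count 1383 days before November 20, 1998:
February 6, 1995 → February 6, 1996: 365 days.
February 6, 1996 → February 6, 1997: 366 days (1996 is a leap year).
February 6, 1997 → February 6, 1998: 365 days.
February 1998: 28 − 6 = 22 days remain (1998 is not a leap year, so February has 28 days).
Then March (31), April (30), May (31), June (30), July (31), August (31), September (30), October (31): 31 + 30 + 31 + 30 + 31 + 31 + 30 + 31 = 245 days.
November 1–20, 1998: 20 days.
Residual: 287 days.
Total: 1383 days.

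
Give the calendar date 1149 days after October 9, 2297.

December 2, 2300

Count 1149 days after October 9, 2297:
Day-of-year of October 9, 2297: 282.
Day-of-year of December 2, 2300: 336.
2297 has 365 days, so 365 − 282 = 83 days remain in 2297.
Full years: 2298: 365; 2299: 365. Sum = 730.
Total: 83 + 730 + 336 = 1149 days.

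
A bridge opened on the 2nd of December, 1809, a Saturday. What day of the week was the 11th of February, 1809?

Saturday

Count forward from the earlier date (February 11, 1809) to the later (December 2, 1809):
February 1809: 28 − 11 = 17 days remain (1809 is not a leap year, so February has 28 days).
Then 9 full months totalling 275 days.
December 1–2, 1809: 2 days.
Total: 17 + 275 + 2 = 294 days.
294 is a multiple of 7, so the 11th of February, 1809 falls on the same weekday: Saturday.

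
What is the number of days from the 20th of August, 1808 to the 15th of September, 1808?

August 1808: 31 − 20 = 11 days remain.
September 1–15, 1808: 15 days.
Total: 11 + 15 = 26 days.

26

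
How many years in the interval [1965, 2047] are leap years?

20

Years divisible by 4: 1968, 1972, …, 2044 — 20 in all.
2000 is divisible by 400, so still leap.
No century exceptions apply. Count: 20.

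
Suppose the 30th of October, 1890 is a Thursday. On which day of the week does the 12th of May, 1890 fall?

Monday

Count forward from the earlier date (May 12, 1890) to the later (October 30, 1890):
May 1890: 31 − 12 = 19 days remain.
Then June (30), July (31), August (31), September (30): 30 + 31 + 31 + 30 = 122 days.
October 1–30, 1890: 30 days.
Total: 19 + 122 + 30 = 171 days.
171 mod 7 = 3, so 3 days before Thursday is Monday.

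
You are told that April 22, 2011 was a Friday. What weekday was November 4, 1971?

Count forward from the earlier date (November 4, 1971) to the later (April 22, 2011):
From November 4, 1971 to November 4, 2010: 39 years, of which 10 contain a Feb 29 — 29×365 + 10×366 = 14245 days.
(2000 is a leap year (divisible by 400).)
November 2010: 30 − 4 = 26 days remain.
Then December (31), January (31), February 2011 (28), March (31): 31 + 31 + 28 + 31 = 121 days.
April 1–22, 2011: 22 days.
Residual: 169 days.
Total: 14414 days.
14414 mod 7 = 1, so 1 day before Friday is Thursday.

Thursday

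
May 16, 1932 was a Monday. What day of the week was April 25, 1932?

Monday

Count forward from the earlier date (April 25, 1932) to the later (May 16, 1932):
April 1932: 30 − 25 = 5 days remain.
May 1–16, 1932: 16 days.
Total: 5 + 16 = 21 days.
21 is a multiple of 7, so April 25, 1932 falls on the same weekday: Monday.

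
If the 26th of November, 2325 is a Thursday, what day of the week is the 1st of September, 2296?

Count forward from the earlier date (September 1, 2296) to the later (November 26, 2325):
Day-of-year of September 1, 2296: 245.
Day-of-year of November 26, 2325: 330.
2296 has 366 days, so 366 − 245 = 121 days remain in 2296.
Full years 2297–2324: 22 common + 6 leap = 22×365 + 6×366 = 10226 days.
Total: 121 + 10226 + 330 = 10677 days.
10677 mod 7 = 2, so 2 days before Thursday is Tuesday.

Tuesday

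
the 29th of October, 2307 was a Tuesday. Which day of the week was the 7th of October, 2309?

Thursday

Day-of-year of October 29, 2307: 302.
Day-of-year of October 7, 2309: 280.
2307 has 365 days, so 365 − 302 = 63 days remain in 2307.
Full years: 2308: 366. Sum = 366.
Total: 63 + 366 + 280 = 709 days.
709 mod 7 = 2, so 2 days after Tuesday is Thursday.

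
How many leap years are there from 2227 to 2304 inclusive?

Years divisible by 4: 2228, 2232, …, 2304 — 20 in all.
Of these, 2300 is divisible by 100 but not 400, so not leap.
Leap years: 20 − 1 = 19.

19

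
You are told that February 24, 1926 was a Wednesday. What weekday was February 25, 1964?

Tuesday

From February 24, 1926 to February 24, 1964: 38 years, of which 9 contain a Feb 29 — 29×365 + 9×366 = 13879 days.
Within February 1964: 25 − 24 = 1 day.
Total: 13880 days.
13880 mod 7 = 6, so 6 days after Wednesday is Tuesday.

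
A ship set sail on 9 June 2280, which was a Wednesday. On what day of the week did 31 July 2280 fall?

Saturday

June 2280: 30 − 9 = 21 days remain.
July 1–31, 2280: 31 days.
Total: 21 + 31 = 52 days.
52 mod 7 = 3, so 3 days after Wednesday is Saturday.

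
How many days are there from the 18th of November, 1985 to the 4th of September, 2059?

From November 18, 1985 to November 18, 2058: 73 years, of which 18 contain a Feb 29 — 55×365 + 18×366 = 26663 days.
(2000 is a leap year (divisible by 400).)
November 2058: 30 − 18 = 12 days remain.
Then 9 full months totalling 274 days.
September 1–4, 2059: 4 days.
Residual: 290 days.
Total: 26953 days.

26953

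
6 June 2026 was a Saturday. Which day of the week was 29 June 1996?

Count forward from the earlier date (June 29, 1996) to the later (June 6, 2026):
Day-of-year of June 29, 1996: 181.
Day-of-year of June 6, 2026: 157.
1996 has 366 days, so 366 − 181 = 185 days remain in 1996.
Full years 1997–2025: 22 common + 7 leap = 22×365 + 7×366 = 10592 days.
Total: 185 + 10592 + 157 = 10934 days.
10934 is a multiple of 7, so 29 June 1996 falls on the same weekday: Saturday.

Saturday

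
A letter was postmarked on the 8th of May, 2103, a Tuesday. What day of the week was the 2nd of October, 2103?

Tuesday

May 2103: 31 − 8 = 23 days remain.
Then June (30), July (31), August (31), September (30): 30 + 31 + 31 + 30 = 122 days.
October 1–2, 2103: 2 days.
Total: 23 + 122 + 2 = 147 days.
147 is a multiple of 7, so the 2nd of October, 2103 falls on the same weekday: Tuesday.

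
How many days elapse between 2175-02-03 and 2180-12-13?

February 3, 2175 → February 3, 2176: 365 days.
February 3, 2176 → February 3, 2177: 366 days (2176 is a leap year).
February 3, 2177 → February 3, 2178: 365 days.
February 3, 2178 → February 3, 2179: 365 days.
February 3, 2179 → February 3, 2180: 365 days.
February 2180: 29 − 3 = 26 days remain (2180 is a leap year, so February has 29 days).
Then 9 full months totalling 275 days.
December 1–13, 2180: 13 days.
Residual: 314 days.
Total: 2140 days.

2140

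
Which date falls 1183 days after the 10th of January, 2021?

the 7th of April, 2024

Count 1183 days after January 10, 2021:
January 10, 2021 → January 10, 2022: 365 days.
January 10, 2022 → January 10, 2023: 365 days.
January 10, 2023 → January 10, 2024: 365 days.
January 2024: 31 − 10 = 21 days remain.
Then February 2024 (29), March (31): 29 + 31 = 60 days.
April 1–7, 2024: 7 days.
Residual: 88 days.
Total: 1183 days.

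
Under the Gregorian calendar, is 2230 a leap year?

2230 is not a leap year.

No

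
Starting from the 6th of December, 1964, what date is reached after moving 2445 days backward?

the 28th of March, 1958

Count 2445 days before December 6, 1964:
Day-of-year of March 28, 1958: 87.
Day-of-year of December 6, 1964: 341.
1958 has 365 days, so 365 − 87 = 278 days remain in 1958.
Full years: 1959: 365; 1960: 366; 1961: 365; 1962: 365; 1963: 365. Sum = 1826.
Total: 278 + 1826 + 341 = 2445 days.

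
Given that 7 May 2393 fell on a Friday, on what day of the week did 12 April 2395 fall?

May 2393: 31 − 7 = 24 days remain.
Then 22 full months totalling 669 days.
April 1–12, 2395: 12 days.
Total: 24 + 669 + 12 = 705 days.
705 mod 7 = 5, so 5 days after Friday is Wednesday.

Wednesday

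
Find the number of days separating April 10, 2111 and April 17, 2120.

From April 10, 2111 to April 10, 2120: 9 years, of which 3 contain a Feb 29 — 6×365 + 3×366 = 3288 days.
Within April 2120: 17 − 10 = 7 days.
Total: 3295 days.

3295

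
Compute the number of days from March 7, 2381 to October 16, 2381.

223

March 2381: 31 − 7 = 24 days remain.
Then April (30), May (31), June (30), July (31), August (31), September (30): 30 + 31 + 30 + 31 + 31 + 30 = 183 days.
October 1–16, 2381: 16 days.
Total: 24 + 183 + 16 = 223 days.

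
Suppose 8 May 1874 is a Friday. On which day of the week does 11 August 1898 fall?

Thursday

From May 8, 1874 to May 8, 1898: 24 years, of which 6 contain a Feb 29 — 18×365 + 6×366 = 8766 days.
May 1898: 31 − 8 = 23 days remain.
Then June (30), July (31): 30 + 31 = 61 days.
August 1–11, 1898: 11 days.
Residual: 95 days.
Total: 8861 days.
8861 mod 7 = 6, so 6 days after Friday is Thursday.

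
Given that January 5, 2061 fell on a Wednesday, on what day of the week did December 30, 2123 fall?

Day-of-year of January 5, 2061: 5.
Day-of-year of December 30, 2123: 364.
2061 has 365 days, so 365 − 5 = 360 days remain in 2061.
Full years 2062–2122: 47 common + 14 leap = 47×365 + 14×366 = 22279 days.
Total: 360 + 22279 + 364 = 23003 days.
23003 mod 7 = 1, so 1 day after Wednesday is Thursday.

Thursday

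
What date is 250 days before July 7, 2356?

October 31, 2355

Count 250 days before July 7, 2356:
Day-of-year of October 31, 2355: 304.
Day-of-year of July 7, 2356: 189.
2355 has 365 days, so 365 − 304 = 61 days remain in 2355.
Total: 61 + 189 = 250 days.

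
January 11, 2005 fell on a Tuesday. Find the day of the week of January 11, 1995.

Wednesday

Count forward from the earlier date (January 11, 1995) to the later (January 11, 2005):
Day-of-year of January 11, 1995: 11.
Day-of-year of January 11, 2005: 11.
1995 has 365 days, so 365 − 11 = 354 days remain in 1995.
Full years 1996–2004: 6 common + 3 leap = 6×365 + 3×366 = 3288 days.
Total: 354 + 3288 + 11 = 3653 days.
3653 mod 7 = 6, so 6 days before Tuesday is Wednesday.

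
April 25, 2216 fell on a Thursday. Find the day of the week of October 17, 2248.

Tuesday

From April 25, 2216 to April 25, 2248: 32 years, of which 8 contain a Feb 29 — 24×365 + 8×366 = 11688 days.
April 2248: 30 − 25 = 5 days remain.
Then May (31), June (30), July (31), August (31), September (30): 31 + 30 + 31 + 31 + 30 = 153 days.
October 1–17, 2248: 17 days.
Residual: 175 days.
Total: 11863 days.
11863 mod 7 = 5, so 5 days after Thursday is Tuesday.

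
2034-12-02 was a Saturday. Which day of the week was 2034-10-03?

Count forward from the earlier date (October 3, 2034) to the later (December 2, 2034):
October 2034: 31 − 3 = 28 days remain.
Then November (30): 30 days.
December 1–2, 2034: 2 days.
Total: 28 + 30 + 2 = 60 days.
60 mod 7 = 4, so 4 days before Saturday is Tuesday.

Tuesday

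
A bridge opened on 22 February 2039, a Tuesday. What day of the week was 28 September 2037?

Count forward from the earlier date (September 28, 2037) to the later (February 22, 2039):
September 2037: 30 − 28 = 2 days remain.
Then 16 full months totalling 488 days.
February 1–22, 2039: 22 days (2039 is not a leap year).
Total: 2 + 488 + 22 = 512 days.
512 mod 7 = 1, so 1 day before Tuesday is Monday.

Monday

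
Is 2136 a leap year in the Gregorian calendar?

Yes

2136 is a leap year.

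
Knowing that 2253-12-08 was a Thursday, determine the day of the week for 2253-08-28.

Count forward from the earlier date (August 28, 2253) to the later (December 8, 2253):
August 2253: 31 − 28 = 3 days remain.
Then September (30), October (31), November (30): 30 + 31 + 30 = 91 days.
December 1–8, 2253: 8 days.
Total: 3 + 91 + 8 = 102 days.
102 mod 7 = 4, so 4 days before Thursday is Sunday.

Sunday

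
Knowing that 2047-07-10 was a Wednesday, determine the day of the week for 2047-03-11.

Count forward from the earlier date (March 11, 2047) to the later (July 10, 2047):
March 2047: 31 − 11 = 20 days remain.
Then April (30), May (31), June (30): 30 + 31 + 30 = 91 days.
July 1–10, 2047: 10 days.
Total: 20 + 91 + 10 = 121 days.
121 mod 7 = 2, so 2 days before Wednesday is Monday.

Monday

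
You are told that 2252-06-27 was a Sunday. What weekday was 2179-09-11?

Saturday

Count forward from the earlier date (September 11, 2179) to the later (June 27, 2252):
Day-of-year of September 11, 2179: 254.
Day-of-year of June 27, 2252: 179.
2179 has 365 days, so 365 − 254 = 111 days remain in 2179.
Full years 2180–2251: 55 common + 17 leap = 55×365 + 17×366 = 26297 days.
Total: 111 + 26297 + 179 = 26587 days.
26587 mod 7 = 1, so 1 day before Sunday is Saturday.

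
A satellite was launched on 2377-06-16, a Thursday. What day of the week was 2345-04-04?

Count forward from the earlier date (April 4, 2345) to the later (June 16, 2377):
From April 4, 2345 to April 4, 2377: 32 years, of which 8 contain a Feb 29 — 24×365 + 8×366 = 11688 days.
April 2377: 30 − 4 = 26 days remain.
Then May (31): 31 days.
June 1–16, 2377: 16 days.
Residual: 73 days.
Total: 11761 days.
11761 mod 7 = 1, so 1 day before Thursday is Wednesday.

Wednesday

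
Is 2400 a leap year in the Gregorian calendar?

2400 is a leap year (divisible by 400).

Yes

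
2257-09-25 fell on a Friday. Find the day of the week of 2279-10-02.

Day-of-year of September 25, 2257: 268.
Day-of-year of October 2, 2279: 275.
2257 has 365 days, so 365 − 268 = 97 days remain in 2257.
Full years 2258–2278: 16 common + 5 leap = 16×365 + 5×366 = 7670 days.
Total: 97 + 7670 + 275 = 8042 days.
8042 mod 7 = 6, so 6 days after Friday is Thursday.

Thursday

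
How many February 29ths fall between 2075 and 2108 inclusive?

Years divisible by 4 in [2075, 2108]: 2076, 2080, 2084, 2088, 2092, 2096, 2100, 2104, 2108.
Of these, 2100 is divisible by 100 but not 400, so not leap.
Leap years: 9 − 1 = 8.

8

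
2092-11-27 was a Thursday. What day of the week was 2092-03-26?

Wednesday

Count forward from the earlier date (March 26, 2092) to the later (November 27, 2092):
March 2092: 31 − 26 = 5 days remain.
Then April (30), May (31), June (30), July (31), August (31), September (30), October (31): 30 + 31 + 30 + 31 + 31 + 30 + 31 = 214 days.
November 1–27, 2092: 27 days.
Total: 5 + 214 + 27 = 246 days.
246 mod 7 = 1, so 1 day before Thursday is Wednesday.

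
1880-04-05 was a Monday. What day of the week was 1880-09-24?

Friday

April 1880: 30 − 5 = 25 days remain.
Then May (31), June (30), July (31), August (31): 31 + 30 + 31 + 31 = 123 days.
September 1–24, 1880: 24 days.
Total: 25 + 123 + 24 = 172 days.
172 mod 7 = 4, so 4 days after Monday is Friday.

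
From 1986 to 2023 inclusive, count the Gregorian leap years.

Years divisible by 4 in [1986, 2023]: 1988, 1992, 1996, 2000, 2004, 2008, 2012, 2016, 2020.
2000 is divisible by 400, so still leap.
No century exceptions apply. Count: 9.

9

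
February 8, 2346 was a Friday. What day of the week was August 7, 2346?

February 2346: 28 − 8 = 20 days remain (2346 is not a leap year, so February has 28 days).
Then March (31), April (30), May (31), June (30), July (31): 31 + 30 + 31 + 30 + 31 = 153 days.
August 1–7, 2346: 7 days.
Total: 20 + 153 + 7 = 180 days.
180 mod 7 = 5, so 5 days after Friday is Wednesday.

Wednesday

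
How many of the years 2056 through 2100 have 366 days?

Years divisible by 4 in [2056, 2100]: 2056, 2060, 2064, 2068, 2072, 2076, 2080, 2084, 2088, 2092, 2096, 2100.
Of these, 2100 is divisible by 100 but not 400, so not leap.
Leap years: 12 − 1 = 11.

11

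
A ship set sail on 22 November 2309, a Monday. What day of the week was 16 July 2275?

Friday

Count forward from the earlier date (July 16, 2275) to the later (November 22, 2309):
Day-of-year of July 16, 2275: 197.
Day-of-year of November 22, 2309: 326.
2275 has 365 days, so 365 − 197 = 168 days remain in 2275.
Full years 2276–2308: 25 common + 8 leap = 25×365 + 8×366 = 12053 days.
Total: 168 + 12053 + 326 = 12547 days.
12547 mod 7 = 3, so 3 days before Monday is Friday.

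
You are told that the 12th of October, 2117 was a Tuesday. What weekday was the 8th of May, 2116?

Friday

Count forward from the earlier date (May 8, 2116) to the later (October 12, 2117):
May 8, 2116 → May 8, 2117: 365 days.
May 2117: 31 − 8 = 23 days remain.
Then June (30), July (31), August (31), September (30): 30 + 31 + 31 + 30 = 122 days.
October 1–12, 2117: 12 days.
Residual: 157 days.
Total: 522 days.
522 mod 7 = 4, so 4 days before Tuesday is Friday.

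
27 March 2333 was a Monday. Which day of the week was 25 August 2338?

March 27, 2333 → March 27, 2334: 365 days.
March 27, 2334 → March 27, 2335: 365 days.
March 27, 2335 → March 27, 2336: 366 days (2336 is a leap year).
March 27, 2336 → March 27, 2337: 365 days.
March 27, 2337 → March 27, 2338: 365 days.
March 2338: 31 − 27 = 4 days remain.
Then April (30), May (31), June (30), July (31): 30 + 31 + 30 + 31 = 122 days.
August 1–25, 2338: 25 days.
Residual: 151 days.
Total: 1977 days.
1977 mod 7 = 3, so 3 days after Monday is Thursday.

Thursday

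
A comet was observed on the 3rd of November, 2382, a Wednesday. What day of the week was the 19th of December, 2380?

Count forward from the earlier date (December 19, 2380) to the later (November 3, 2382):
December 2380: 31 − 19 = 12 days remain.
Then 22 full months totalling 669 days.
November 1–3, 2382: 3 days.
Total: 12 + 669 + 3 = 684 days.
684 mod 7 = 5, so 5 days before Wednesday is Friday.

Friday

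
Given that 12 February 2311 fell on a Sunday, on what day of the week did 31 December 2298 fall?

Saturday

Count forward from the earlier date (December 31, 2298) to the later (February 12, 2311):
Day-of-year of December 31, 2298: 365.
Day-of-year of February 12, 2311: 43.
2298 has 365 days, so 365 − 365 = 0 days remain in 2298.
Full years 2299–2310: 10 common + 2 leap = 10×365 + 2×366 = 4382 days.
Total: 0 + 4382 + 43 = 4425 days.
4425 mod 7 = 1, so 1 day before Sunday is Saturday.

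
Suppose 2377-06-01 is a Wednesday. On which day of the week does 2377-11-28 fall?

Monday

June 2377: 30 − 1 = 29 days remain.
Then July (31), August (31), September (30), October (31): 31 + 31 + 30 + 31 = 123 days.
November 1–28, 2377: 28 days.
Total: 29 + 123 + 28 = 180 days.
180 mod 7 = 5, so 5 days after Wednesday is Monday.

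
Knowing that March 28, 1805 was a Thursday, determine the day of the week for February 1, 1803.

Tuesday

Count forward from the earlier date (February 1, 1803) to the later (March 28, 1805):
February 1, 1803 → February 1, 1804: 365 days.
February 1, 1804 → February 1, 1805: 366 days (1804 is a leap year).
February 1805: 28 − 1 = 27 days remain (1805 is not a leap year, so February has 28 days).
March 1–28, 1805: 28 days.
Residual: 55 days.
Total: 786 days.
786 mod 7 = 2, so 2 days before Thursday is Tuesday.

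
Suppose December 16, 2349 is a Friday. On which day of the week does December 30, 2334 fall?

Count forward from the earlier date (December 30, 2334) to the later (December 16, 2349):
Day-of-year of December 30, 2334: 364.
Day-of-year of December 16, 2349: 350.
2334 has 365 days, so 365 − 364 = 1 days remain in 2334.
Full years 2335–2348: 10 common + 4 leap = 10×365 + 4×366 = 5114 days.
Total: 1 + 5114 + 350 = 5465 days.
5465 mod 7 = 5, so 5 days before Friday is Sunday.

Sunday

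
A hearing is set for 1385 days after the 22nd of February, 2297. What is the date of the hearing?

the 9th of December, 2300

Count 1385 days after February 22, 2297:
Day-of-year of February 22, 2297: 53.
Day-of-year of December 9, 2300: 343.
2297 has 365 days, so 365 − 53 = 312 days remain in 2297.
Full years: 2298: 365; 2299: 365. Sum = 730.
Total: 312 + 730 + 343 = 1385 days.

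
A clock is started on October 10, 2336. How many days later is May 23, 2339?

955

October 10, 2336 → October 10, 2337: 365 days.
October 10, 2337 → October 10, 2338: 365 days.
October 2338: 31 − 10 = 21 days remain.
Then November (30), December (31), January (31), February 2339 (28), March (31), April (30): 30 + 31 + 31 + 28 + 31 + 30 = 181 days.
May 1–23, 2339: 23 days.
Residual: 225 days.
Total: 955 days.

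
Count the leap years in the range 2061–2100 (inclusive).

9

Years divisible by 4 in [2061, 2100]: 2064, 2068, 2072, 2076, 2080, 2084, 2088, 2092, 2096, 2100.
Of these, 2100 is divisible by 100 but not 400, so not leap.
Leap years: 10 − 1 = 9.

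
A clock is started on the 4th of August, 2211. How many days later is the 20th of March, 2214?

959

August 4, 2211 → August 4, 2212: 366 days (2212 is a leap year).
August 4, 2212 → August 4, 2213: 365 days.
August 2213: 31 − 4 = 27 days remain.
Then September (30), October (31), November (30), December (31), January (31), February 2214 (28): 30 + 31 + 30 + 31 + 31 + 28 = 181 days.
March 1–20, 2214: 20 days.
Residual: 228 days.
Total: 959 days.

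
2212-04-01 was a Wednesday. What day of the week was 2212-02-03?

Count forward from the earlier date (February 3, 2212) to the later (April 1, 2212):
February 2212: 29 − 3 = 26 days remain (2212 is a leap year, so February has 29 days).
Then March (31): 31 days.
April 1, 2212: 1 day.
Total: 26 + 31 + 1 = 58 days.
58 mod 7 = 2, so 2 days before Wednesday is Monday.

Monday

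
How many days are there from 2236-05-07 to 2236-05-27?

Within May 2236: 27 − 7 = 20 days.

20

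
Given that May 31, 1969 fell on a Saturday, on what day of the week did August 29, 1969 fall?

Friday

May 1969: 31 − 31 = 0 days remain.
Then June (30), July (31): 30 + 31 = 61 days.
August 1–29, 1969: 29 days.
Total: 0 + 61 + 29 = 90 days.
90 mod 7 = 6, so 6 days after Saturday is Friday.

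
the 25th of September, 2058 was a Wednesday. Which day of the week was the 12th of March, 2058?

Tuesday

Count forward from the earlier date (March 12, 2058) to the later (September 25, 2058):
March 2058: 31 − 12 = 19 days remain.
Then April (30), May (31), June (30), July (31), August (31): 30 + 31 + 30 + 31 + 31 = 153 days.
September 1–25, 2058: 25 days.
Total: 19 + 153 + 25 = 197 days.
197 mod 7 = 1, so 1 day before Wednesday is Tuesday.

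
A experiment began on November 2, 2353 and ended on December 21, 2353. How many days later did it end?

49

November 2353: 30 − 2 = 28 days remain.
December 1–21, 2353: 21 days.
Total: 28 + 21 = 49 days.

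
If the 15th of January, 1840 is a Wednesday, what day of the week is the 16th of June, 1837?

Friday

Count forward from the earlier date (June 16, 1837) to the later (January 15, 1840):
Day-of-year of June 16, 1837: 167.
Day-of-year of January 15, 1840: 15.
1837 has 365 days, so 365 − 167 = 198 days remain in 1837.
Full years: 1838: 365; 1839: 365. Sum = 730.
Total: 198 + 730 + 15 = 943 days.
943 mod 7 = 5, so 5 days before Wednesday is Friday.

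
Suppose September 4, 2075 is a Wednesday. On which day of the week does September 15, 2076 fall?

Tuesday

Day-of-year of September 4, 2075: 247.
Day-of-year of September 15, 2076: 259.
2075 has 365 days, so 365 − 247 = 118 days remain in 2075.
Total: 118 + 259 = 377 days.
377 mod 7 = 6, so 6 days after Wednesday is Tuesday.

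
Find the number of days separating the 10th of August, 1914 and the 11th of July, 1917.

1066

Day-of-year of August 10, 1914: 222.
Day-of-year of July 11, 1917: 192.
1914 has 365 days, so 365 − 222 = 143 days remain in 1914.
Full years: 1915: 365; 1916: 366. Sum = 731.
Total: 143 + 731 + 192 = 1066 days.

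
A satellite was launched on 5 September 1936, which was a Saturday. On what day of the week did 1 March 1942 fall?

Sunday

Day-of-year of September 5, 1936: 249.
Day-of-year of March 1, 1942: 60.
1936 has 366 days, so 366 − 249 = 117 days remain in 1936.
Full years: 1937: 365; 1938: 365; 1939: 365; 1940: 366; 1941: 365. Sum = 1826.
Total: 117 + 1826 + 60 = 2003 days.
2003 mod 7 = 1, so 1 day after Saturday is Sunday.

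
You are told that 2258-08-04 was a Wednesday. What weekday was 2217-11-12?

Wednesday

Count forward from the earlier date (November 12, 2217) to the later (August 4, 2258):
From November 12, 2217 to November 12, 2257: 40 years, of which 10 contain a Feb 29 — 30×365 + 10×366 = 14610 days.
November 2257: 30 − 12 = 18 days remain.
Then December (31), January (31), February 2258 (28), March (31), April (30), May (31), June (30), July (31): 31 + 31 + 28 + 31 + 30 + 31 + 30 + 31 = 243 days.
August 1–4, 2258: 4 days.
Residual: 265 days.
Total: 14875 days.
14875 is a multiple of 7, so 2217-11-12 falls on the same weekday: Wednesday.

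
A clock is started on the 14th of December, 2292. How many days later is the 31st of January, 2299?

2239

Day-of-year of December 14, 2292: 349.
Day-of-year of January 31, 2299: 31.
2292 has 366 days, so 366 − 349 = 17 days remain in 2292.
Full years: 2293: 365; 2294: 365; 2295: 365; 2296: 366; 2297: 365; 2298: 365. Sum = 2191.
Total: 17 + 2191 + 31 = 2239 days.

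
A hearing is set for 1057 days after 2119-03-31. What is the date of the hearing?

2122-02-20

Count 1057 days after March 31, 2119:
March 31, 2119 → March 31, 2120: 366 days (2120 is a leap year).
March 31, 2120 → March 31, 2121: 365 days.
March 2121: 31 − 31 = 0 days remain.
Then 10 full months totalling 306 days.
February 1–20, 2122: 20 days (2122 is not a leap year).
Residual: 326 days.
Total: 1057 days.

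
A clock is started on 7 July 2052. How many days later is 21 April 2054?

July 2052: 31 − 7 = 24 days remain.
Then 20 full months totalling 608 days.
April 1–21, 2054: 21 days.
Total: 24 + 608 + 21 = 653 days.

653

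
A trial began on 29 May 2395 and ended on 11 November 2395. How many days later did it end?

166

May 2395: 31 − 29 = 2 days remain.
Then June (30), July (31), August (31), September (30), October (31): 30 + 31 + 31 + 30 + 31 = 153 days.
November 1–11, 2395: 11 days.
Total: 2 + 153 + 11 = 166 days.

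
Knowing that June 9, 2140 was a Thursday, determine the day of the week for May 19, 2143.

Sunday

June 9, 2140 → June 9, 2141: 365 days.
June 9, 2141 → June 9, 2142: 365 days.
June 2142: 30 − 9 = 21 days remain.
Then 10 full months totalling 304 days.
May 1–19, 2143: 19 days.
Residual: 344 days.
Total: 1074 days.
1074 mod 7 = 3, so 3 days after Thursday is Sunday.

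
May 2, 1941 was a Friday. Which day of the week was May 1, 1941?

Count forward from the earlier date (May 1, 1941) to the later (May 2, 1941):
Within May 1941: 2 − 1 = 1 day.
1 mod 7 = 1, so 1 day before Friday is Thursday.

Thursday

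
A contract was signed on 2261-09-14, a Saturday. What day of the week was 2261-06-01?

Count forward from the earlier date (June 1, 2261) to the later (September 14, 2261):
June 2261: 30 − 1 = 29 days remain.
Then July (31), August (31): 31 + 31 = 62 days.
September 1–14, 2261: 14 days.
Total: 29 + 62 + 14 = 105 days.
105 is a multiple of 7, so 2261-06-01 falls on the same weekday: Saturday.

Saturday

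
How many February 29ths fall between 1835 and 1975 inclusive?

34

Years divisible by 4: 1836, 1840, …, 1972 — 35 in all.
Of these, 1900 is divisible by 100 but not 400, so not leap.
Leap years: 35 − 1 = 34.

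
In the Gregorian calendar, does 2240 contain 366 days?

2240 is a leap year.

Yes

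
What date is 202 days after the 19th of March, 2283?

the 7th of October, 2283

Count 202 days after March 19, 2283:
March 2283: 31 − 19 = 12 days remain.
Then April (30), May (31), June (30), July (31), August (31), September (30): 30 + 31 + 30 + 31 + 31 + 30 = 183 days.
October 1–7, 2283: 7 days.
Total: 12 + 183 + 7 = 202 days.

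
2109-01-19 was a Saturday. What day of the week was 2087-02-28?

Count forward from the earlier date (February 28, 2087) to the later (January 19, 2109):
From February 28, 2087 to February 28, 2108: 21 years, of which 4 contain a Feb 29 — 17×365 + 4×366 = 7669 days.
(2100 is not a leap year (divisible by 100 but not 400).)
February 2108: 29 − 28 = 1 day remains (2108 is a leap year, so February has 29 days).
Then 10 full months totalling 306 days.
January 1–19, 2109: 19 days.
Residual: 326 days.
Total: 7995 days.
7995 mod 7 = 1, so 1 day before Saturday is Friday.

Friday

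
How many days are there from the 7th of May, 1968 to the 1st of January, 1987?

From May 7, 1968 to May 7, 1986: 18 years, of which 4 contain a Feb 29 — 14×365 + 4×366 = 6574 days.
May 1986: 31 − 7 = 24 days remain.
Then June (30), July (31), August (31), September (30), October (31), November (30), December (31): 30 + 31 + 31 + 30 + 31 + 30 + 31 = 214 days.
January 1, 1987: 1 day.
Residual: 239 days.
Total: 6813 days.

6813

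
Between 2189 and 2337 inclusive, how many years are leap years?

Years divisible by 4: 2192, 2196, …, 2336 — 37 in all.
Of these, 2200, 2300 are divisible by 100 but not 400, so not leap.
Leap years: 37 − 2 = 35.

35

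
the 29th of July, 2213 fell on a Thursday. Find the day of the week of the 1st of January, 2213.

Friday

Count forward from the earlier date (January 1, 2213) to the later (July 29, 2213):
January 2213: 31 − 1 = 30 days remain.
Then February 2213 (28), March (31), April (30), May (31), June (30): 28 + 31 + 30 + 31 + 30 = 150 days.
July 1–29, 2213: 29 days.
Total: 30 + 150 + 29 = 209 days.
209 mod 7 = 6, so 6 days before Thursday is Friday.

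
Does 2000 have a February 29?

Yes

2000 is a leap year (divisible by 400).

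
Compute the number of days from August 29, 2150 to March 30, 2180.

Day-of-year of August 29, 2150: 241.
Day-of-year of March 30, 2180: 90.
2150 has 365 days, so 365 − 241 = 124 days remain in 2150.
Full years 2151–2179: 22 common + 7 leap = 22×365 + 7×366 = 10592 days.
Total: 124 + 10592 + 90 = 10806 days.

10806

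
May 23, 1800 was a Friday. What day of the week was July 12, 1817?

Day-of-year of May 23, 1800: 143.
Day-of-year of July 12, 1817: 193.
1800 has 365 days, so 365 − 143 = 222 days remain in 1800.
Full years 1801–1816: 12 common + 4 leap = 12×365 + 4×366 = 5844 days.
Total: 222 + 5844 + 193 = 6259 days.
6259 mod 7 = 1, so 1 day after Friday is Saturday.

Saturday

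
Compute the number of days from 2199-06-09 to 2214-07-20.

Day-of-year of June 9, 2199: 160.
Day-of-year of July 20, 2214: 201.
2199 has 365 days, so 365 − 160 = 205 days remain in 2199.
Full years 2200–2213: 11 common + 3 leap = 11×365 + 3×366 = 5113 days.
Total: 205 + 5113 + 201 = 5519 days.

5519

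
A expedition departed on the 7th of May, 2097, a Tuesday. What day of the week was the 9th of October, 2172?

Friday

From May 7, 2097 to May 7, 2172: 75 years, of which 18 contain a Feb 29 — 57×365 + 18×366 = 27393 days.
(2100 is not a leap year (divisible by 100 but not 400).)
May 2172: 31 − 7 = 24 days remain.
Then June (30), July (31), August (31), September (30): 30 + 31 + 31 + 30 = 122 days.
October 1–9, 2172: 9 days.
Residual: 155 days.
Total: 27548 days.
27548 mod 7 = 3, so 3 days after Tuesday is Friday.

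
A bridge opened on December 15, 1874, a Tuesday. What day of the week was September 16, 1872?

Monday

Count forward from the earlier date (September 16, 1872) to the later (December 15, 1874):
Day-of-year of September 16, 1872: 260.
Day-of-year of December 15, 1874: 349.
1872 has 366 days, so 366 − 260 = 106 days remain in 1872.
Full years: 1873: 365. Sum = 365.
Total: 106 + 365 + 349 = 820 days.
820 mod 7 = 1, so 1 day before Tuesday is Monday.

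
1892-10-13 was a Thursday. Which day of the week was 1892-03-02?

Wednesday

Count forward from the earlier date (March 2, 1892) to the later (October 13, 1892):
March 1892: 31 − 2 = 29 days remain.
Then April (30), May (31), June (30), July (31), August (31), September (30): 30 + 31 + 30 + 31 + 31 + 30 = 183 days.
October 1–13, 1892: 13 days.
Total: 29 + 183 + 13 = 225 days.
225 mod 7 = 1, so 1 day before Thursday is Wednesday.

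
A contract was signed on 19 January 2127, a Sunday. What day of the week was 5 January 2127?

Count forward from the earlier date (January 5, 2127) to the later (January 19, 2127):
Within January 2127: 19 − 5 = 14 days.
14 is a multiple of 7, so 5 January 2127 falls on the same weekday: Sunday.

Sunday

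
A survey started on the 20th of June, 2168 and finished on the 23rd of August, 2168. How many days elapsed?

June 2168: 30 − 20 = 10 days remain.
Then July (31): 31 days.
August 1–23, 2168: 23 days.
Total: 10 + 31 + 23 = 64 days.

64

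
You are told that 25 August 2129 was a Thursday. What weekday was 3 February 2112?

Wednesday

Count forward from the earlier date (February 3, 2112) to the later (August 25, 2129):
From February 3, 2112 to February 3, 2129: 17 years, of which 5 contain a Feb 29 — 12×365 + 5×366 = 6210 days.
February 2129: 28 − 3 = 25 days remain (2129 is not a leap year, so February has 28 days).
Then March (31), April (30), May (31), June (30), July (31): 31 + 30 + 31 + 30 + 31 = 153 days.
August 1–25, 2129: 25 days.
Residual: 203 days.
Total: 6413 days.
6413 mod 7 = 1, so 1 day before Thursday is Wednesday.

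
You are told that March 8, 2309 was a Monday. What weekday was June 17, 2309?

March 2309: 31 − 8 = 23 days remain.
Then April (30), May (31): 30 + 31 = 61 days.
June 1–17, 2309: 17 days.
Total: 23 + 61 + 17 = 101 days.
101 mod 7 = 3, so 3 days after Monday is Thursday.

Thursday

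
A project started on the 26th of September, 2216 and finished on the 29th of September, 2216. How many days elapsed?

Within September 2216: 29 − 26 = 3 days.

3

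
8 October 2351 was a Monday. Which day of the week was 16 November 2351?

October 2351: 31 − 8 = 23 days remain.
November 1–16, 2351: 16 days.
Total: 23 + 16 = 39 days.
39 mod 7 = 4, so 4 days after Monday is Friday.

Friday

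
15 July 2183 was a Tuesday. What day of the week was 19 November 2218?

Thursday

From July 15, 2183 to July 15, 2218: 35 years, of which 8 contain a Feb 29 — 27×365 + 8×366 = 12783 days.
(2200 is not a leap year (divisible by 100 but not 400).)
July 2218: 31 − 15 = 16 days remain.
Then August (31), September (30), October (31): 31 + 30 + 31 = 92 days.
November 1–19, 2218: 19 days.
Residual: 127 days.
Total: 12910 days.
12910 mod 7 = 2, so 2 days after Tuesday is Thursday.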